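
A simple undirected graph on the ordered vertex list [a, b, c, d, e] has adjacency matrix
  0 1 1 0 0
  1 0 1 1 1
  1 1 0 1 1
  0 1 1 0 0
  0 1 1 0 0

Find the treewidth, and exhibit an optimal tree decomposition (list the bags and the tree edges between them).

Each bag holds 3 vertices, so the decomposition has width 2, which upper-bounds the treewidth. On the other hand G contains the 3-clique {b, c, d}. A clique must lie in a single bag of any decomposition, so no decomposition can have width below 2. Hence tw(G) = 2 exactly.

Treewidth 2.
One optimal decomposition is:
Bags: B1 = {b, c, e}  B2 = {b, c, d}  B3 = {a, b, c}
Tree: B1–B2, B1–B3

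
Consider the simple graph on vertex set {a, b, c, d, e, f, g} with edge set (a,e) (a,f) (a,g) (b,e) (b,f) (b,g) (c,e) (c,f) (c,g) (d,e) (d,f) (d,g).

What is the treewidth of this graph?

A width-3 tree decomposition is:
Bags: B1 = {d, e, f, g}  B2 = {b, e, f, g}  B3 = {c, e, f, g}  B4 = {a, e, f, g}
Tree: B1–B2, B2–B3, B3–B4
The largest bag has 4 vertices, giving width 3; this decomposition certifies tw(G) ≤ 3. For the lower bound: the 4 vertex sets {d,g}, {b,e}, {f}, {c} are disjoint, each induces a connected subgraph, and every pair is joined by at least one edge of G. Contracting each set to a single vertex therefore yields K_{4} as a minor, and since treewidth is minor-monotone, tw(G) ≥ tw(K_{4}) = 3. Combining the bounds, tw(G) = 3.

3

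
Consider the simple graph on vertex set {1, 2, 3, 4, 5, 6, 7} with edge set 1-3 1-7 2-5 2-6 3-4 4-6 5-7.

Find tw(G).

A width-2 tree decomposition is:
Bags: B1 = {1, 5, 7}  B2 = {1, 2, 5}  B3 = {1, 2, 6}  B4 = {1, 4, 6}  B5 = {1, 3, 4}
Tree: B1–B2, B2–B3, B3–B4, B4–B5
The largest bag has 3 vertices, giving width 2; this decomposition certifies tw(G) ≤ 2. The edges 1–7–5–2–6–4–3–1 form a cycle, so G is not a tree and its treewidth is at least 2. Therefore the treewidth is 2.

2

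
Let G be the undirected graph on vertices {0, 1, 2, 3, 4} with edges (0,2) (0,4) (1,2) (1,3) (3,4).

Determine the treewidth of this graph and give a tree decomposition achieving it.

The largest bag has 3 vertices, giving width 2; this decomposition certifies tw(G) ≤ 2. For the lower bound, G contains the cycle 0–4–3–1–2–0, so G is not a forest; only forests have treewidth ≤ 1, hence tw(G) ≥ 2. Combining the bounds, tw(G) = 2.

Treewidth 2.
One optimal decomposition is:
Bags: B1 = {0, 3, 4}  B2 = {0, 1, 3}  B3 = {0, 1, 2}
Tree: B1–B2, B2–B3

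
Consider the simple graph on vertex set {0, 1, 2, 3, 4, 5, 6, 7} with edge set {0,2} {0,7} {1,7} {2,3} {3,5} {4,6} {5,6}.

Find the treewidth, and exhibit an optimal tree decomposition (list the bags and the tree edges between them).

Each bag holds 2 vertices, so the decomposition has width 1, which upper-bounds the treewidth. Since G has at least one edge (e.g. 1–7), it is not an edgeless graph, so tw(G) ≥ 1. The upper and lower bounds meet at 1, so that is the treewidth.

Treewidth 1.
One such decomposition:
Bags: B1 = {1, 7}  B2 = {0, 7}  B3 = {0, 2}  B4 = {2, 3}  B5 = {3, 5}  B6 = {5, 6}  B7 = {4, 6}
Tree: B1–B2, B2–B3, B3–B4, B4–B5, B5–B6, B6–B7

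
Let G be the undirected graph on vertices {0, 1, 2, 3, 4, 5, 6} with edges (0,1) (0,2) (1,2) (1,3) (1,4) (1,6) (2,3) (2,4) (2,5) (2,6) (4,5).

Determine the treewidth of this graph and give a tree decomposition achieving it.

Treewidth 2.
One such decomposition:
Bags: B1 = {0, 1, 2}  B2 = {1, 2, 4}  B3 = {1, 2, 3}  B4 = {2, 4, 5}  B5 = {1, 2, 6}
Tree: B1–B2, B2–B3, B2–B4, B1–B5

Every bag has size at most 3, so the width is 3 − 1 = 2 and tw(G) ≤ 2. On the other hand G contains the 3-clique {0, 1, 2}. A clique must lie in a single bag of any decomposition, so no decomposition can have width below 2. The upper and lower bounds meet at 2, so that is the treewidth.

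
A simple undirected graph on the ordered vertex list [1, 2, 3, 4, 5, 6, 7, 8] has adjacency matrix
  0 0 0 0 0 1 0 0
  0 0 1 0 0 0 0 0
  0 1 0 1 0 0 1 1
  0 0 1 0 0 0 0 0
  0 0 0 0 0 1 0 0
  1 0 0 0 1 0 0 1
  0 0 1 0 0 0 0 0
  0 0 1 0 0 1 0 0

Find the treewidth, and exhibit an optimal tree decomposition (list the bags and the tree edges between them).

Treewidth 1.
Bags: B1 = {3, 8}  B2 = {2, 3}  B3 = {3, 7}  B4 = {3, 4}  B5 = {6, 8}  B6 = {1, 6}  B7 = {5, 6}
Tree: B1–B2, B1–B3, B3–B4, B1–B5, B5–B6, B6–B7

Each bag holds 2 vertices, so the decomposition has width 1, which upper-bounds the treewidth. Since G has at least one edge (e.g. 8–3), it is not an edgeless graph, so tw(G) ≥ 1. The upper and lower bounds meet at 1, so that is the treewidth.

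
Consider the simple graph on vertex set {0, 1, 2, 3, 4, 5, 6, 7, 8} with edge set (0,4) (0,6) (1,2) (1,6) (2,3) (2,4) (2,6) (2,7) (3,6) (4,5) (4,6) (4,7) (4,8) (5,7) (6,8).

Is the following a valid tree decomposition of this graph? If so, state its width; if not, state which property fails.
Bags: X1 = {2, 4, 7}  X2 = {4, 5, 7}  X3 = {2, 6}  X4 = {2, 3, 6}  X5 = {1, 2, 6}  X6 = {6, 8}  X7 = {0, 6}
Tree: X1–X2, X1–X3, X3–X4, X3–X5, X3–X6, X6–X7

No — edge (4,6) lies in no bag.

A tree decomposition must satisfy three properties: every vertex lies in some bag; for every edge, both endpoints lie together in some bag; and for every vertex, the bags containing it form a connected subtree. Here edge (4,6) lies in no bag, so the decomposition is invalid.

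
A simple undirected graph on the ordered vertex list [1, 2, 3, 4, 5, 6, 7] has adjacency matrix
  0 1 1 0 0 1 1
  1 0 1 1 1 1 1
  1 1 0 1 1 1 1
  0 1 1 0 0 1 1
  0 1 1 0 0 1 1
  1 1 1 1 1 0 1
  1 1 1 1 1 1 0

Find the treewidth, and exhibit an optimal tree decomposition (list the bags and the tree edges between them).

Every bag has size at most 5, so the width is 5 − 1 = 4 and tw(G) ≤ 4. Conversely, {1, 2, 3, 6, 7} is a clique of size 5, and the vertices of any clique must share a bag in every tree decomposition; so some bag has ≥ 5 vertices and tw(G) ≥ 4. Hence tw(G) = 4 exactly.

Treewidth 4.
Bags: B1 = {2, 3, 4, 6, 7}  B2 = {1, 2, 3, 6, 7}  B3 = {2, 3, 5, 6, 7}
Tree: B1–B2, B2–B3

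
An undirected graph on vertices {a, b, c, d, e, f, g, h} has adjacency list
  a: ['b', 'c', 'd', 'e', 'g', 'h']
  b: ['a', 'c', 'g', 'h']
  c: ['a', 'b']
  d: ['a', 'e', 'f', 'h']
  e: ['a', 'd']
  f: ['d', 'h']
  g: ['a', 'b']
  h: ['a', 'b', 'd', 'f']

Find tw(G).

2

A width-2 tree decomposition is:
Bags: B1 = {a, d, h}  B2 = {d, f, h}  B3 = {a, b, h}  B4 = {a, d, e}  B5 = {a, b, g}  B6 = {a, b, c}
Tree: B1–B2, B1–B3, B1–B4, B3–B5, B5–B6
Every bag has size at most 3, so the width is 3 − 1 = 2 and tw(G) ≤ 2. On the other hand G contains the 3-clique {a, d, e}. A clique must lie in a single bag of any decomposition, so no decomposition can have width below 2. Combining the bounds, tw(G) = 2.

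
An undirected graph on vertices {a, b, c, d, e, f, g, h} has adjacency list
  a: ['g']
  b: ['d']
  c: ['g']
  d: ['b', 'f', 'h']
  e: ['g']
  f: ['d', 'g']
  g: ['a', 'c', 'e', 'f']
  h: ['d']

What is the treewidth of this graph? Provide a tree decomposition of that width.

The largest bag has 2 vertices, giving width 1; this decomposition certifies tw(G) ≤ 1. Any graph with an edge has treewidth ≥ 1, and G has the edge d–f. Hence tw(G) = 1 exactly.

Treewidth 1.
One optimal decomposition is:
Bags: B1 = {d, f}  B2 = {b, d}  B3 = {f, g}  B4 = {c, g}  B5 = {e, g}  B6 = {a, g}  B7 = {d, h}
Tree: B1–B2, B1–B3, B3–B4, B4–B5, B3–B6, B2–B7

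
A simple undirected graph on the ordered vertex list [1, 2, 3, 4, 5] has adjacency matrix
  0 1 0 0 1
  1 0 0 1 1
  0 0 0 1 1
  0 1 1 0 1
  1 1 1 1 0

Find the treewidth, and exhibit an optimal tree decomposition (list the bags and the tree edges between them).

Treewidth 2.
One optimal decomposition is:
Bags: B1 = {2, 4, 5}  B2 = {1, 2, 5}  B3 = {3, 4, 5}
Tree: B1–B2, B1–B3

Every bag has size at most 3, so the width is 3 − 1 = 2 and tw(G) ≤ 2. For the lower bound, the 3 vertices {1, 2, 5} are pairwise adjacent, and any tree decomposition puts a clique entirely inside one bag — forcing width ≥ 2. Combining the bounds, tw(G) = 2.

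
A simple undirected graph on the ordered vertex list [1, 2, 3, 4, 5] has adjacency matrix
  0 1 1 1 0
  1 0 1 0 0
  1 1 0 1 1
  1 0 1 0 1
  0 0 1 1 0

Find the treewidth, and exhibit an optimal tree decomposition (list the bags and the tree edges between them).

Treewidth 2.
Bags: B1 = {1, 2, 3}  B2 = {1, 3, 4}  B3 = {3, 4, 5}
Tree: B1–B2, B2–B3

Every bag has size at most 3, so the width is 3 − 1 = 2 and tw(G) ≤ 2. Conversely, {1, 2, 3} is a clique of size 3, and the vertices of any clique must share a bag in every tree decomposition; so some bag has ≥ 3 vertices and tw(G) ≥ 2. The upper and lower bounds meet at 2, so that is the treewidth.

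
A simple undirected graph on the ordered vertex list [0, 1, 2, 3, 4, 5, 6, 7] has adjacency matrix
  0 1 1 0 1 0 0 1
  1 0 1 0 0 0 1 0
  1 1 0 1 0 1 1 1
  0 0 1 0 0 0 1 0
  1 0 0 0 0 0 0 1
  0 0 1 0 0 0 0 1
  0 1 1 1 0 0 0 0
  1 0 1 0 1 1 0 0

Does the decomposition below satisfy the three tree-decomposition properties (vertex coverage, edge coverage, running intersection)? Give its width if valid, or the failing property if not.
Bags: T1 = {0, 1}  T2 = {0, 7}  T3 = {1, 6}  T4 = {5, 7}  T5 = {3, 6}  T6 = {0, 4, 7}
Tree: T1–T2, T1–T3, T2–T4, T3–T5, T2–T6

A tree decomposition must satisfy three properties: every vertex lies in some bag; for every edge, both endpoints lie together in some bag; and for every vertex, the bags containing it form a connected subtree. Here vertex 2 appears in no bag, so the decomposition is invalid.

No — vertex 2 appears in no bag.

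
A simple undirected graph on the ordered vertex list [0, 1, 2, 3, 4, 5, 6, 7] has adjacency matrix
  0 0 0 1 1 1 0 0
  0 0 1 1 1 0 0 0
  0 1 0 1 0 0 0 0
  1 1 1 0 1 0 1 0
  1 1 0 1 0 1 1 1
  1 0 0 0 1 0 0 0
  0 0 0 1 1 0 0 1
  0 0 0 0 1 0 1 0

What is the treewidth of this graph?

A width-2 tree decomposition is:
Bags: B1 = {1, 3, 4}  B2 = {0, 3, 4}  B3 = {3, 4, 6}  B4 = {0, 4, 5}  B5 = {4, 6, 7}  B6 = {1, 2, 3}
Tree: B1–B2, B1–B3, B2–B4, B3–B5, B1–B6
Each bag holds 3 vertices, so the decomposition has width 2, which upper-bounds the treewidth. On the other hand G contains the 3-clique {1, 2, 3}. A clique must lie in a single bag of any decomposition, so no decomposition can have width below 2. Hence tw(G) = 2 exactly.

2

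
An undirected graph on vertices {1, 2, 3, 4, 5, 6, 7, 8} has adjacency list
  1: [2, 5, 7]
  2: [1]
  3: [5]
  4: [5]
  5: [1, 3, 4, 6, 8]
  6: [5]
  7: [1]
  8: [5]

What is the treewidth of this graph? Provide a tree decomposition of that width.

Treewidth 1.
One optimal decomposition is:
Bags: B1 = {1, 2}  B2 = {1, 5}  B3 = {1, 7}  B4 = {5, 6}  B5 = {3, 5}  B6 = {5, 8}  B7 = {4, 5}
Tree: B1–B2, B1–B3, B2–B4, B2–B5, B5–B6, B4–B7

The largest bag has 2 vertices, giving width 1; this decomposition certifies tw(G) ≤ 1. Since G has at least one edge (e.g. 2–1), it is not an edgeless graph, so tw(G) ≥ 1. Combining the bounds, tw(G) = 1.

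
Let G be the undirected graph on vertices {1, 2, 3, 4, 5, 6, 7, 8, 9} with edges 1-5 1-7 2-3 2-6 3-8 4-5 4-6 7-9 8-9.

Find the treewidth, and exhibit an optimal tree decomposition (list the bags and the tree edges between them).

The largest bag has 3 vertices, giving width 2; this decomposition certifies tw(G) ≤ 2. For the lower bound, G contains the cycle 8–9–7–1–5–4–6–2–3–8, so G is not a forest; only forests have treewidth ≤ 1, hence tw(G) ≥ 2. Hence tw(G) = 2 exactly.

Treewidth 2.
One optimal decomposition is:
Bags: B1 = {7, 8, 9}  B2 = {1, 7, 8}  B3 = {1, 5, 8}  B4 = {4, 5, 8}  B5 = {4, 6, 8}  B6 = {2, 6, 8}  B7 = {2, 3, 8}
Tree: B1–B2, B2–B3, B3–B4, B4–B5, B5–B6, B6–B7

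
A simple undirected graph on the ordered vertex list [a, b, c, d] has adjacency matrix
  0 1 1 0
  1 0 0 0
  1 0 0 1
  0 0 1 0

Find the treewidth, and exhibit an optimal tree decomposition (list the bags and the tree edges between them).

Treewidth 1.
One optimal decomposition is:
Bags: B1 = {c, d}  B2 = {a, c}  B3 = {a, b}
Tree: B1–B2, B2–B3

Each bag holds 2 vertices, so the decomposition has width 1, which upper-bounds the treewidth. Any graph with an edge has treewidth ≥ 1, and G has the edge d–c. The upper and lower bounds meet at 1, so that is the treewidth.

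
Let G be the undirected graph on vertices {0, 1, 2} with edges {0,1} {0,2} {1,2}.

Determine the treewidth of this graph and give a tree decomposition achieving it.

A single bag containing all 3 vertices is trivially a valid decomposition of width 2. Conversely, {0, 1, 2} is a clique of size 3, and the vertices of any clique must share a bag in every tree decomposition; so some bag has ≥ 3 vertices and tw(G) ≥ 2. Hence tw(G) = 2 exactly.

Treewidth 2.
One such decomposition:
Bags: B1 = {0, 1, 2}
Tree: (single bag)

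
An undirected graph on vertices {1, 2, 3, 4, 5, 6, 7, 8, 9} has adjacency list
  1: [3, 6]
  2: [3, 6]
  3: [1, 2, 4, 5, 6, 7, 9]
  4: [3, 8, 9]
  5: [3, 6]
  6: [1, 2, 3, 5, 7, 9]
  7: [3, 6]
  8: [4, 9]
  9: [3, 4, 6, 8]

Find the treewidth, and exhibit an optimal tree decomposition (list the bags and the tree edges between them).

Every bag has size at most 3, so the width is 3 − 1 = 2 and tw(G) ≤ 2. For the lower bound, the 3 vertices {4, 8, 9} are pairwise adjacent, and any tree decomposition puts a clique entirely inside one bag — forcing width ≥ 2. The upper and lower bounds meet at 2, so that is the treewidth.

Treewidth 2.
One optimal decomposition is:
Bags: B1 = {3, 6, 9}  B2 = {1, 3, 6}  B3 = {2, 3, 6}  B4 = {3, 6, 7}  B5 = {3, 4, 9}  B6 = {3, 5, 6}  B7 = {4, 8, 9}
Tree: B1–B2, B2–B3, B2–B4, B1–B5, B4–B6, B5–B7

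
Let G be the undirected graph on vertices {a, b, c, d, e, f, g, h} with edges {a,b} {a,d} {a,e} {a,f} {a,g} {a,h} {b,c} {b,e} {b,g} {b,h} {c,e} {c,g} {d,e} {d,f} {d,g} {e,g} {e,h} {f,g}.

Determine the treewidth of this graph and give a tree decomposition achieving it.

The largest bag has 4 vertices, giving width 3; this decomposition certifies tw(G) ≤ 3. On the other hand G contains the 4-clique {b, c, e, g}. A clique must lie in a single bag of any decomposition, so no decomposition can have width below 3. Therefore the treewidth is 3.

Treewidth 3.
Bags: B1 = {a, b, e, g}  B2 = {b, c, e, g}  B3 = {a, d, e, g}  B4 = {a, d, f, g}  B5 = {a, b, e, h}
Tree: B1–B2, B1–B3, B3–B4, B1–B5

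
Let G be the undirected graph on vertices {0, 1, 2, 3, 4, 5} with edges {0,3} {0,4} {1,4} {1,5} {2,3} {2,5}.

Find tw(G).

2

A width-2 tree decomposition is:
Bags: B1 = {2, 3, 5}  B2 = {1, 3, 5}  B3 = {1, 3, 4}  B4 = {0, 3, 4}
Tree: B1–B2, B2–B3, B3–B4
The largest bag has 3 vertices, giving width 2; this decomposition certifies tw(G) ≤ 2. Since 3–2–5–1–4–0–3 is a cycle in G, G is not acyclic. Forests are exactly the graphs of treewidth ≤ 1, so tw(G) ≥ 2. The upper and lower bounds meet at 2, so that is the treewidth.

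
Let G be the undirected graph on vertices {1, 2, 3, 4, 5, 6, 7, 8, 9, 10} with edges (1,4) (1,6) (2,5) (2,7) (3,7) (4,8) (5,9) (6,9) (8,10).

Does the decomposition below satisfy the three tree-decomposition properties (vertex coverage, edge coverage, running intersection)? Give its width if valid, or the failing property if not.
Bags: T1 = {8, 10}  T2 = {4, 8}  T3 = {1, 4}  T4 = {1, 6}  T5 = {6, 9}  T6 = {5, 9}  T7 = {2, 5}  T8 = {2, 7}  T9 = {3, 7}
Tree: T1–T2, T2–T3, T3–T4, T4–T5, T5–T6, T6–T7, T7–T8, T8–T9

Yes; width 1.

Vertex coverage: the bags together contain {1, 2, 3, 4, 5, 6, 7, 8, 9, 10}, the full vertex set. Edge coverage: each edge of G has both endpoints in at least one bag. Running intersection: for every vertex, the bags containing it form a connected subtree. All three properties hold, so this is a valid tree decomposition of width max|bag| − 1 = 1, and hence tw(G) ≤ 1.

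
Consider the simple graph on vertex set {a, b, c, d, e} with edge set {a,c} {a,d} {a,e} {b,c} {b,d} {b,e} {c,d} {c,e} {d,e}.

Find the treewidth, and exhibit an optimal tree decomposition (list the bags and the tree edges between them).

Each bag holds 4 vertices, so the decomposition has width 3, which upper-bounds the treewidth. On the other hand G contains the 4-clique {a, c, d, e}. A clique must lie in a single bag of any decomposition, so no decomposition can have width below 3. Therefore the treewidth is 3.

Treewidth 3.
One optimal decomposition is:
Bags: B1 = {a, c, d, e}  B2 = {b, c, d, e}
Tree: B1–B2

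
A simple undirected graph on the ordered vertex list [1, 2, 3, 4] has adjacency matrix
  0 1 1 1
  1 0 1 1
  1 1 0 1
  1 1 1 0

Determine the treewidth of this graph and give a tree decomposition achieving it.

Treewidth 3.
One such decomposition:
Bags: B1 = {1, 2, 3, 4}
Tree: (single bag)

A single bag containing all 4 vertices is trivially a valid decomposition of width 3. Conversely, {1, 2, 3, 4} is a clique of size 4, and the vertices of any clique must share a bag in every tree decomposition; so some bag has ≥ 4 vertices and tw(G) ≥ 3. Therefore the treewidth is 3.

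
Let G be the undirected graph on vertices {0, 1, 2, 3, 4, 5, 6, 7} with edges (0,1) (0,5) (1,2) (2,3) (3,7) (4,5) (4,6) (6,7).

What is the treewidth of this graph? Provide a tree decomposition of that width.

Every bag has size at most 3, so the width is 3 − 1 = 2 and tw(G) ≤ 2. Since 2–3–7–6–4–5–0–1–2 is a cycle in G, G is not acyclic. Forests are exactly the graphs of treewidth ≤ 1, so tw(G) ≥ 2. The upper and lower bounds meet at 2, so that is the treewidth.

Treewidth 2.
One such decomposition:
Bags: B1 = {2, 3, 7}  B2 = {2, 6, 7}  B3 = {2, 4, 6}  B4 = {2, 4, 5}  B5 = {0, 2, 5}  B6 = {0, 1, 2}
Tree: B1–B2, B2–B3, B3–B4, B4–B5, B5–B6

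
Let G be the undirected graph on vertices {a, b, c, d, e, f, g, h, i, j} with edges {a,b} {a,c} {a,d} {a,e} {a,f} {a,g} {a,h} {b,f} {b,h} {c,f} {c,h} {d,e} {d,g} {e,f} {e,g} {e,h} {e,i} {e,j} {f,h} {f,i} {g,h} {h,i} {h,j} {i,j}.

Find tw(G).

A width-3 tree decomposition is:
Bags: B1 = {a, c, f, h}  B2 = {a, e, f, h}  B3 = {a, e, g, h}  B4 = {a, b, f, h}  B5 = {e, f, h, i}  B6 = {a, d, e, g}  B7 = {e, h, i, j}
Tree: B1–B2, B2–B3, B1–B4, B2–B5, B3–B6, B5–B7
Each bag holds 4 vertices, so the decomposition has width 3, which upper-bounds the treewidth. Conversely, {a, d, e, g} is a clique of size 4, and the vertices of any clique must share a bag in every tree decomposition; so some bag has ≥ 4 vertices and tw(G) ≥ 3. Therefore the treewidth is 3.

3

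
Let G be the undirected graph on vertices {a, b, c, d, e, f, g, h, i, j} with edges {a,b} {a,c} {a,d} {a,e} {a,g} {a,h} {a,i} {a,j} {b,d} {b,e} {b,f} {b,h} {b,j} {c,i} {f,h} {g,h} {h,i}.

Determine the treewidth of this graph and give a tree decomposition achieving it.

Each bag holds 3 vertices, so the decomposition has width 2, which upper-bounds the treewidth. On the other hand G contains the 3-clique {a, g, h}. A clique must lie in a single bag of any decomposition, so no decomposition can have width below 2. The upper and lower bounds meet at 2, so that is the treewidth.

Treewidth 2.
Bags: B1 = {b, f, h}  B2 = {a, b, h}  B3 = {a, b, j}  B4 = {a, h, i}  B5 = {a, c, i}  B6 = {a, b, d}  B7 = {a, g, h}  B8 = {a, b, e}
Tree: B1–B2, B2–B3, B2–B4, B4–B5, B3–B6, B4–B7, B6–B8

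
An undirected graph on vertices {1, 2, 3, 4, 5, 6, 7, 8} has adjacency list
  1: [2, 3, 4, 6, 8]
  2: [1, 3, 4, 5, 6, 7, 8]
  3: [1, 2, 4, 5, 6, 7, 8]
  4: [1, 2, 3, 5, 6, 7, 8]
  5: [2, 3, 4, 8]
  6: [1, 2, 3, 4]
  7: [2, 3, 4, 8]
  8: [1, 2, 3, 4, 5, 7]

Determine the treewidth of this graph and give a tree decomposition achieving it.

Treewidth 4.
One such decomposition:
Bags: B1 = {2, 3, 4, 7, 8}  B2 = {1, 2, 3, 4, 8}  B3 = {2, 3, 4, 5, 8}  B4 = {1, 2, 3, 4, 6}
Tree: B1–B2, B2–B3, B2–B4

Every bag has size at most 5, so the width is 5 − 1 = 4 and tw(G) ≤ 4. On the other hand G contains the 5-clique {1, 2, 3, 4, 8}. A clique must lie in a single bag of any decomposition, so no decomposition can have width below 4. The upper and lower bounds meet at 4, so that is the treewidth.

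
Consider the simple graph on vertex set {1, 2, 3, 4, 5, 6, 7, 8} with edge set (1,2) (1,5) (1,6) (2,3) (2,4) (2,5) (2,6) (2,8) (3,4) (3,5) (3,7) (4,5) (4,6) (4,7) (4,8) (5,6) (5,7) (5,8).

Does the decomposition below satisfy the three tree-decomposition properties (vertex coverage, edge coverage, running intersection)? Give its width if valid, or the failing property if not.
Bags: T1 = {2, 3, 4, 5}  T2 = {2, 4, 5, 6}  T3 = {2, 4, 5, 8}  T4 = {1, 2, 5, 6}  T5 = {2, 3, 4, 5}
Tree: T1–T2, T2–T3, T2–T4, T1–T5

No — vertex 7 appears in no bag.

A tree decomposition must satisfy three properties: every vertex lies in some bag; for every edge, both endpoints lie together in some bag; and for every vertex, the bags containing it form a connected subtree. Here vertex 7 appears in no bag, so the decomposition is invalid.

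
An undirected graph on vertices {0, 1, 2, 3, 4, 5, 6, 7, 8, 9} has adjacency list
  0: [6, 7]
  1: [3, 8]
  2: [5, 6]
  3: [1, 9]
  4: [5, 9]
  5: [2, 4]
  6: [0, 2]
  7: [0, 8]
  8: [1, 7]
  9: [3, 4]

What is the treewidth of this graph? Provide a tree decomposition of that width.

Treewidth 2.
One optimal decomposition is:
Bags: B1 = {1, 3, 9}  B2 = {1, 8, 9}  B3 = {7, 8, 9}  B4 = {0, 7, 9}  B5 = {0, 6, 9}  B6 = {2, 6, 9}  B7 = {2, 5, 9}  B8 = {4, 5, 9}
Tree: B1–B2, B2–B3, B3–B4, B4–B5, B5–B6, B6–B7, B7–B8

Each bag holds 3 vertices, so the decomposition has width 2, which upper-bounds the treewidth. The edges 9–3–1–8–7–0–6–2–5–4–9 form a cycle, so G is not a tree and its treewidth is at least 2. Hence tw(G) = 2 exactly.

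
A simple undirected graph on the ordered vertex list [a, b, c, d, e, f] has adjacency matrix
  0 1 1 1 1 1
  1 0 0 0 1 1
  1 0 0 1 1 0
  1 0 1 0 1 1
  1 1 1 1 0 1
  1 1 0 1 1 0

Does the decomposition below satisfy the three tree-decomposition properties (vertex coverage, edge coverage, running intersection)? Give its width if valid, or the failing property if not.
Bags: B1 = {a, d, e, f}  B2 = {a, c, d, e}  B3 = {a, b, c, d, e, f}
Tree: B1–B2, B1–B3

A tree decomposition must satisfy three properties: every vertex lies in some bag; for every edge, both endpoints lie together in some bag; and for every vertex, the bags containing it form a connected subtree. Here bags containing vertex c are not connected in the tree, so the decomposition is invalid.

No — bags containing vertex c are not connected in the tree.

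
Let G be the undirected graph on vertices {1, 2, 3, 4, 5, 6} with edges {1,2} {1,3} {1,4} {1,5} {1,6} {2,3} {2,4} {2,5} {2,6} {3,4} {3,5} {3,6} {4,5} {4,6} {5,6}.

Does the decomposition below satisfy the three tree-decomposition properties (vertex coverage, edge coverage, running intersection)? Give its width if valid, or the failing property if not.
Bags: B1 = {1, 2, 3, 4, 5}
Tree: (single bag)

A tree decomposition must satisfy three properties: every vertex lies in some bag; for every edge, both endpoints lie together in some bag; and for every vertex, the bags containing it form a connected subtree. Here vertex 6 appears in no bag, so the decomposition is invalid.

No — vertex 6 appears in no bag.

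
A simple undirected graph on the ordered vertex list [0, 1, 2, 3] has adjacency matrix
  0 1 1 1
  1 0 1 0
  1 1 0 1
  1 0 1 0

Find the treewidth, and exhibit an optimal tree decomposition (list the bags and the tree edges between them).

Every bag has size at most 3, so the width is 3 − 1 = 2 and tw(G) ≤ 2. For the lower bound, the 3 vertices {0, 1, 2} are pairwise adjacent, and any tree decomposition puts a clique entirely inside one bag — forcing width ≥ 2. The upper and lower bounds meet at 2, so that is the treewidth.

Treewidth 2.
Bags: B1 = {0, 2, 3}  B2 = {0, 1, 2}
Tree: B1–B2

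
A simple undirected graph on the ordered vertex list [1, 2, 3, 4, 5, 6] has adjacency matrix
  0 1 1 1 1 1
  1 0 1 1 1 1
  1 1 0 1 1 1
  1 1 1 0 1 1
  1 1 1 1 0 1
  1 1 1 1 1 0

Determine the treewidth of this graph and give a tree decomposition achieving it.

Treewidth 5.
One optimal decomposition is:
Bags: B1 = {1, 2, 3, 4, 5, 6}
Tree: (single bag)

A single bag containing all 6 vertices is trivially a valid decomposition of width 5. On the other hand G contains the 6-clique {1, 2, 3, 4, 5, 6}. A clique must lie in a single bag of any decomposition, so no decomposition can have width below 5. Therefore the treewidth is 5.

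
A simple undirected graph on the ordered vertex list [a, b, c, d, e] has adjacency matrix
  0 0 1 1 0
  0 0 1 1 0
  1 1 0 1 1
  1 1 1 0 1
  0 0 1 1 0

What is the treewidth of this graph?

A width-2 tree decomposition is:
Bags: B1 = {c, d, e}  B2 = {a, c, d}  B3 = {b, c, d}
Tree: B1–B2, B2–B3
The largest bag has 3 vertices, giving width 2; this decomposition certifies tw(G) ≤ 2. Conversely, {c, d, e} is a clique of size 3, and the vertices of any clique must share a bag in every tree decomposition; so some bag has ≥ 3 vertices and tw(G) ≥ 2. Combining the bounds, tw(G) = 2.

2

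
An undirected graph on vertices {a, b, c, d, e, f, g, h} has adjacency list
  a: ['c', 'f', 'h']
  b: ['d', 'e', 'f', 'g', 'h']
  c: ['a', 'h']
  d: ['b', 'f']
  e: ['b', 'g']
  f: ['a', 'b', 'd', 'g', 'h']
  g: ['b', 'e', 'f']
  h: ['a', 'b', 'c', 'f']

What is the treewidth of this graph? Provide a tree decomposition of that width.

The largest bag has 3 vertices, giving width 2; this decomposition certifies tw(G) ≤ 2. For the lower bound, the 3 vertices {b, e, g} are pairwise adjacent, and any tree decomposition puts a clique entirely inside one bag — forcing width ≥ 2. Hence tw(G) = 2 exactly.

Treewidth 2.
One such decomposition:
Bags: B1 = {b, f, h}  B2 = {a, f, h}  B3 = {b, d, f}  B4 = {b, f, g}  B5 = {a, c, h}  B6 = {b, e, g}
Tree: B1–B2, B1–B3, B3–B4, B2–B5, B4–B6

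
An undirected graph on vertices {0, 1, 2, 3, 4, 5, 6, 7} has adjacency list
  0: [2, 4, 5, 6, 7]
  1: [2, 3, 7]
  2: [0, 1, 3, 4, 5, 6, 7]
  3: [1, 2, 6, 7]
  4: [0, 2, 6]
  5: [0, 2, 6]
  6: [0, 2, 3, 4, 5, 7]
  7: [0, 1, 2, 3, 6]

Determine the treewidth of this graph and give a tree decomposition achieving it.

Treewidth 3.
One optimal decomposition is:
Bags: B1 = {2, 3, 6, 7}  B2 = {1, 2, 3, 7}  B3 = {0, 2, 6, 7}  B4 = {0, 2, 4, 6}  B5 = {0, 2, 5, 6}
Tree: B1–B2, B1–B3, B3–B4, B4–B5

Each bag holds 4 vertices, so the decomposition has width 3, which upper-bounds the treewidth. Conversely, {1, 2, 3, 7} is a clique of size 4, and the vertices of any clique must share a bag in every tree decomposition; so some bag has ≥ 4 vertices and tw(G) ≥ 3. Hence tw(G) = 3 exactly.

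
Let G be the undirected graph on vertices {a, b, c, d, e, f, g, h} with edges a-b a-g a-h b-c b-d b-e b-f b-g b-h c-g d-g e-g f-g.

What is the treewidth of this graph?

2

A width-2 tree decomposition is:
Bags: B1 = {a, b, g}  B2 = {b, c, g}  B3 = {b, f, g}  B4 = {a, b, h}  B5 = {b, d, g}  B6 = {b, e, g}
Tree: B1–B2, B2–B3, B1–B4, B1–B5, B1–B6
The largest bag has 3 vertices, giving width 2; this decomposition certifies tw(G) ≤ 2. For the lower bound, the 3 vertices {b, d, g} are pairwise adjacent, and any tree decomposition puts a clique entirely inside one bag — forcing width ≥ 2. Combining the bounds, tw(G) = 2.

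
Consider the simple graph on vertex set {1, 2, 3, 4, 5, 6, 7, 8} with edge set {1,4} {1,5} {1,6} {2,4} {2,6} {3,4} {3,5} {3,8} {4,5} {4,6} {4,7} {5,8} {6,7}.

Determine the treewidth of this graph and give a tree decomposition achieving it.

Treewidth 2.
Bags: B1 = {2, 4, 6}  B2 = {4, 6, 7}  B3 = {1, 4, 6}  B4 = {1, 4, 5}  B5 = {3, 4, 5}  B6 = {3, 5, 8}
Tree: B1–B2, B1–B3, B3–B4, B4–B5, B5–B6

Each bag holds 3 vertices, so the decomposition has width 2, which upper-bounds the treewidth. For the lower bound, the 3 vertices {3, 5, 8} are pairwise adjacent, and any tree decomposition puts a clique entirely inside one bag — forcing width ≥ 2. Combining the bounds, tw(G) = 2.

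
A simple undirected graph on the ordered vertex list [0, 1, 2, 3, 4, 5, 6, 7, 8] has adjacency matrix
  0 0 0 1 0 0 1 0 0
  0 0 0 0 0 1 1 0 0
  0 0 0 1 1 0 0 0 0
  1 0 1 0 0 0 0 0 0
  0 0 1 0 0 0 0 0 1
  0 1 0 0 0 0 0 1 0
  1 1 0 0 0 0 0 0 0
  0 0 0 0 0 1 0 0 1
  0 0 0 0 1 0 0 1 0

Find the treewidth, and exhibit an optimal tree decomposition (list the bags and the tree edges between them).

Treewidth 2.
Bags: B1 = {1, 5, 6}  B2 = {0, 5, 6}  B3 = {0, 3, 5}  B4 = {2, 3, 5}  B5 = {2, 4, 5}  B6 = {4, 5, 8}  B7 = {5, 7, 8}
Tree: B1–B2, B2–B3, B3–B4, B4–B5, B5–B6, B6–B7

Each bag holds 3 vertices, so the decomposition has width 2, which upper-bounds the treewidth. The edges 5–1–6–0–3–2–4–8–7–5 form a cycle, so G is not a tree and its treewidth is at least 2. The upper and lower bounds meet at 2, so that is the treewidth.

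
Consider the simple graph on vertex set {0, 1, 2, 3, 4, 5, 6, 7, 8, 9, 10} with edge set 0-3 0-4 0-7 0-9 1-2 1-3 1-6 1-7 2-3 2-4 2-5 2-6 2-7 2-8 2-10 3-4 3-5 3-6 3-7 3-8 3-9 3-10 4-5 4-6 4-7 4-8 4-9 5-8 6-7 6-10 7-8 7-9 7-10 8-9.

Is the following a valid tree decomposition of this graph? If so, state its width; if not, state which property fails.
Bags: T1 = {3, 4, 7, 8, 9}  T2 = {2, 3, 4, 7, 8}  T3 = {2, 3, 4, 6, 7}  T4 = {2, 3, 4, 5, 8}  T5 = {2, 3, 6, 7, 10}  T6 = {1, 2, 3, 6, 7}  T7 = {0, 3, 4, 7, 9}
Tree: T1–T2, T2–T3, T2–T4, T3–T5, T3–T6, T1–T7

Every vertex of G appears in some bag (union = {0, 1, 2, 3, 4, 5, 6, 7, 8, 9, 10}); every edge is covered by a bag; and for each vertex v the set of bags containing v is connected in the bag tree. The decomposition is therefore valid. The largest bag has 5 vertices, so the width is 4.

Yes; width 4.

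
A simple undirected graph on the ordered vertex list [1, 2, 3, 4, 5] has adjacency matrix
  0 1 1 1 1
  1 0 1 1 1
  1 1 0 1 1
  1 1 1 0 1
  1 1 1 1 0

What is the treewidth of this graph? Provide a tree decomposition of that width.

A single bag containing all 5 vertices is trivially a valid decomposition of width 4. Conversely, {1, 2, 3, 4, 5} is a clique of size 5, and the vertices of any clique must share a bag in every tree decomposition; so some bag has ≥ 5 vertices and tw(G) ≥ 4. Therefore the treewidth is 4.

Treewidth 4.
One such decomposition:
Bags: B1 = {1, 2, 3, 4, 5}
Tree: (single bag)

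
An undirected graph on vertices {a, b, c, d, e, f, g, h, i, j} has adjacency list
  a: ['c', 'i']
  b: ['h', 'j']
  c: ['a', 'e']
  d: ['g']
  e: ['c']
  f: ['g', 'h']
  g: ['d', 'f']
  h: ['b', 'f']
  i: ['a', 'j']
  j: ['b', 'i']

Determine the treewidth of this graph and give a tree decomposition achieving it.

Each bag holds 2 vertices, so the decomposition has width 1, which upper-bounds the treewidth. Since G has at least one edge (e.g. e–c), it is not an edgeless graph, so tw(G) ≥ 1. Therefore the treewidth is 1.

Treewidth 1.
One such decomposition:
Bags: B1 = {c, e}  B2 = {a, c}  B3 = {a, i}  B4 = {i, j}  B5 = {b, j}  B6 = {b, h}  B7 = {f, h}  B8 = {f, g}  B9 = {d, g}
Tree: B1–B2, B2–B3, B3–B4, B4–B5, B5–B6, B6–B7, B7–B8, B8–B9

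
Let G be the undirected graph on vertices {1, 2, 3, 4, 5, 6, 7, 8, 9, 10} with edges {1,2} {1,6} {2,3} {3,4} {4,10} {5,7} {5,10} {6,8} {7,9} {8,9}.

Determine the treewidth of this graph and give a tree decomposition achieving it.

Treewidth 2.
One optimal decomposition is:
Bags: B1 = {3, 4, 10}  B2 = {3, 5, 10}  B3 = {3, 5, 7}  B4 = {3, 7, 9}  B5 = {3, 8, 9}  B6 = {3, 6, 8}  B7 = {1, 3, 6}  B8 = {1, 2, 3}
Tree: B1–B2, B2–B3, B3–B4, B4–B5, B5–B6, B6–B7, B7–B8

The largest bag has 3 vertices, giving width 2; this decomposition certifies tw(G) ≤ 2. The edges 3–4–10–5–7–9–8–6–1–2–3 form a cycle, so G is not a tree and its treewidth is at least 2. The upper and lower bounds meet at 2, so that is the treewidth.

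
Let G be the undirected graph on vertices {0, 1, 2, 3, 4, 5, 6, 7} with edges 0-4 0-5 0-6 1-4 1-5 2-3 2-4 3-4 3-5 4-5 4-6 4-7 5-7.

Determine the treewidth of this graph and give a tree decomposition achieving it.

Treewidth 2.
One such decomposition:
Bags: B1 = {3, 4, 5}  B2 = {0, 4, 5}  B3 = {2, 3, 4}  B4 = {4, 5, 7}  B5 = {0, 4, 6}  B6 = {1, 4, 5}
Tree: B1–B2, B1–B3, B1–B4, B2–B5, B1–B6

Every bag has size at most 3, so the width is 3 − 1 = 2 and tw(G) ≤ 2. On the other hand G contains the 3-clique {2, 3, 4}. A clique must lie in a single bag of any decomposition, so no decomposition can have width below 2. The upper and lower bounds meet at 2, so that is the treewidth.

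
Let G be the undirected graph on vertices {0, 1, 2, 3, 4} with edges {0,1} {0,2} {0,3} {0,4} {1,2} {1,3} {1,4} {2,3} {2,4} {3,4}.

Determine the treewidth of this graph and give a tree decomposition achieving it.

A single bag containing all 5 vertices is trivially a valid decomposition of width 4. On the other hand G contains the 5-clique {0, 1, 2, 3, 4}. A clique must lie in a single bag of any decomposition, so no decomposition can have width below 4. Therefore the treewidth is 4.

Treewidth 4.
One optimal decomposition is:
Bags: B1 = {0, 1, 2, 3, 4}
Tree: (single bag)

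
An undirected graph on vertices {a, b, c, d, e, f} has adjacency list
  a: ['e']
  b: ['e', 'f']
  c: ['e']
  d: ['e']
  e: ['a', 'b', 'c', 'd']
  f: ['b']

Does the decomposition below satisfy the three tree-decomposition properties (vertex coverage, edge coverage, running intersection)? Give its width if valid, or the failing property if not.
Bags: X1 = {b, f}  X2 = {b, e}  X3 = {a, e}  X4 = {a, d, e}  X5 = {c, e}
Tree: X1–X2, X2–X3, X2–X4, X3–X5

A tree decomposition must satisfy three properties: every vertex lies in some bag; for every edge, both endpoints lie together in some bag; and for every vertex, the bags containing it form a connected subtree. Here bags containing vertex a are not connected in the tree, so the decomposition is invalid.

No — bags containing vertex a are not connected in the tree.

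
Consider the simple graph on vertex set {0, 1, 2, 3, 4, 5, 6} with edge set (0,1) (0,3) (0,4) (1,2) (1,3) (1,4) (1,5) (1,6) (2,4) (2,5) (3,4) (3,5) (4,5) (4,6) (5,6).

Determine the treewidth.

A width-3 tree decomposition is:
Bags: B1 = {1, 3, 4, 5}  B2 = {1, 4, 5, 6}  B3 = {0, 1, 3, 4}  B4 = {1, 2, 4, 5}
Tree: B1–B2, B1–B3, B1–B4
The largest bag has 4 vertices, giving width 3; this decomposition certifies tw(G) ≤ 3. Conversely, {0, 1, 3, 4} is a clique of size 4, and the vertices of any clique must share a bag in every tree decomposition; so some bag has ≥ 4 vertices and tw(G) ≥ 3. Hence tw(G) = 3 exactly.

3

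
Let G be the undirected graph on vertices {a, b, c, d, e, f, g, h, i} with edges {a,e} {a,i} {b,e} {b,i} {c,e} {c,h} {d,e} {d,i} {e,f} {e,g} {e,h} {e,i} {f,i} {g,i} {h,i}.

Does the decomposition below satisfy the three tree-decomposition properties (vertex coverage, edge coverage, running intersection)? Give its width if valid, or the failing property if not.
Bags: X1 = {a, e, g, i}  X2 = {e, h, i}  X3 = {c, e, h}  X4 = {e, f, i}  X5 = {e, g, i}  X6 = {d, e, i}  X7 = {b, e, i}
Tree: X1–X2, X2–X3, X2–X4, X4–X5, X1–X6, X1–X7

A tree decomposition must satisfy three properties: every vertex lies in some bag; for every edge, both endpoints lie together in some bag; and for every vertex, the bags containing it form a connected subtree. Here bags containing vertex g are not connected in the tree, so the decomposition is invalid.

No — bags containing vertex g are not connected in the tree.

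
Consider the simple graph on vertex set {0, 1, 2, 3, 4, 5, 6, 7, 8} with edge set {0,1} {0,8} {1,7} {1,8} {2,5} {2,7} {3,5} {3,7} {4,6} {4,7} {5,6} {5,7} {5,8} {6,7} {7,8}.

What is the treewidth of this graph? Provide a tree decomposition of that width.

Treewidth 2.
One such decomposition:
Bags: B1 = {1, 7, 8}  B2 = {5, 7, 8}  B3 = {5, 6, 7}  B4 = {3, 5, 7}  B5 = {2, 5, 7}  B6 = {0, 1, 8}  B7 = {4, 6, 7}
Tree: B1–B2, B2–B3, B2–B4, B2–B5, B1–B6, B3–B7

The largest bag has 3 vertices, giving width 2; this decomposition certifies tw(G) ≤ 2. On the other hand G contains the 3-clique {0, 1, 8}. A clique must lie in a single bag of any decomposition, so no decomposition can have width below 2. Combining the bounds, tw(G) = 2.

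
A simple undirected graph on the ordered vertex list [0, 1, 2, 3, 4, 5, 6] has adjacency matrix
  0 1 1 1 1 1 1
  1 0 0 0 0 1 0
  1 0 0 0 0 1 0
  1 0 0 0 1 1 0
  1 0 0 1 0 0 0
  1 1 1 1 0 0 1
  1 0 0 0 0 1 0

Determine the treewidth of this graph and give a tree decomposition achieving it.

Every bag has size at most 3, so the width is 3 − 1 = 2 and tw(G) ≤ 2. Conversely, {0, 3, 4} is a clique of size 3, and the vertices of any clique must share a bag in every tree decomposition; so some bag has ≥ 3 vertices and tw(G) ≥ 2. Therefore the treewidth is 2.

Treewidth 2.
One such decomposition:
Bags: B1 = {0, 2, 5}  B2 = {0, 1, 5}  B3 = {0, 3, 5}  B4 = {0, 5, 6}  B5 = {0, 3, 4}
Tree: B1–B2, B1–B3, B1–B4, B3–B5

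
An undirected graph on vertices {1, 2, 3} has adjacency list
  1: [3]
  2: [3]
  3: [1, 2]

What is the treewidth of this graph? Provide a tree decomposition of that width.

Treewidth 1.
One optimal decomposition is:
Bags: B1 = {1, 3}  B2 = {2, 3}
Tree: B1–B2

Every bag has size at most 2, so the width is 2 − 1 = 1 and tw(G) ≤ 1. G has an edge, so its treewidth is at least 1. Hence tw(G) = 1 exactly.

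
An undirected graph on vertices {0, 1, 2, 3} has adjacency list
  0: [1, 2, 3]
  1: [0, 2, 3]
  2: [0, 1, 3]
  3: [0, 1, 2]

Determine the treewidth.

3

A width-3 tree decomposition is:
Bags: B1 = {0, 1, 2, 3}
Tree: (single bag)
With just one bag of size 4, the width is 4 − 1 = 3, so tw(G) ≤ 3. Conversely, {0, 1, 2, 3} is a clique of size 4, and the vertices of any clique must share a bag in every tree decomposition; so some bag has ≥ 4 vertices and tw(G) ≥ 3. The upper and lower bounds meet at 3, so that is the treewidth.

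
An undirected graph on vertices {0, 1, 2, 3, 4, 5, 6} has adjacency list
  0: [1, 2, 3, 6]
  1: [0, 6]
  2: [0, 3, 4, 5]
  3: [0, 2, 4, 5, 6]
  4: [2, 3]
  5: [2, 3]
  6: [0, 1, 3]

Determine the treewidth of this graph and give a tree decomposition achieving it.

Treewidth 2.
One optimal decomposition is:
Bags: B1 = {0, 3, 6}  B2 = {0, 2, 3}  B3 = {2, 3, 5}  B4 = {0, 1, 6}  B5 = {2, 3, 4}
Tree: B1–B2, B2–B3, B1–B4, B3–B5

Each bag holds 3 vertices, so the decomposition has width 2, which upper-bounds the treewidth. Conversely, {0, 1, 6} is a clique of size 3, and the vertices of any clique must share a bag in every tree decomposition; so some bag has ≥ 3 vertices and tw(G) ≥ 2. The upper and lower bounds meet at 2, so that is the treewidth.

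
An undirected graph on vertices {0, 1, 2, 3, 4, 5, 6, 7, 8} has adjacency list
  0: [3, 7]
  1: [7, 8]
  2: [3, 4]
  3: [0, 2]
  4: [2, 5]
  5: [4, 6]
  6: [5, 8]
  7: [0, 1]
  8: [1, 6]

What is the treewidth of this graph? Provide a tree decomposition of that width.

Each bag holds 3 vertices, so the decomposition has width 2, which upper-bounds the treewidth. Since 7–1–8–6–5–4–2–3–0–7 is a cycle in G, G is not acyclic. Forests are exactly the graphs of treewidth ≤ 1, so tw(G) ≥ 2. Therefore the treewidth is 2.

Treewidth 2.
One optimal decomposition is:
Bags: B1 = {1, 7, 8}  B2 = {6, 7, 8}  B3 = {5, 6, 7}  B4 = {4, 5, 7}  B5 = {2, 4, 7}  B6 = {2, 3, 7}  B7 = {0, 3, 7}
Tree: B1–B2, B2–B3, B3–B4, B4–B5, B5–B6, B6–B7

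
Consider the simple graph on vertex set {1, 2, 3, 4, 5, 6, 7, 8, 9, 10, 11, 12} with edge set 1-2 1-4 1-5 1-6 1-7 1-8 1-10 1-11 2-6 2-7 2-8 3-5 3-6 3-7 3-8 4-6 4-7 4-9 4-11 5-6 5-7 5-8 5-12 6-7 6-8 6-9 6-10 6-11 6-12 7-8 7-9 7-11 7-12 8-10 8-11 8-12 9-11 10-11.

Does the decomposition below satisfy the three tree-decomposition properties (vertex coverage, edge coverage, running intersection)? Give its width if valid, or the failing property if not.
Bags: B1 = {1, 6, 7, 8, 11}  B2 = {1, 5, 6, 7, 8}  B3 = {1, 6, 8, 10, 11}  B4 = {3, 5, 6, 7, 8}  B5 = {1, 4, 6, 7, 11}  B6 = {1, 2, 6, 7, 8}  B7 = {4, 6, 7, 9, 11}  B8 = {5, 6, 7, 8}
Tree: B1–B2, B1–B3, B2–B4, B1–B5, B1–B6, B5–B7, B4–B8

No — vertex 12 appears in no bag.

A tree decomposition must satisfy three properties: every vertex lies in some bag; for every edge, both endpoints lie together in some bag; and for every vertex, the bags containing it form a connected subtree. Here vertex 12 appears in no bag, so the decomposition is invalid.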